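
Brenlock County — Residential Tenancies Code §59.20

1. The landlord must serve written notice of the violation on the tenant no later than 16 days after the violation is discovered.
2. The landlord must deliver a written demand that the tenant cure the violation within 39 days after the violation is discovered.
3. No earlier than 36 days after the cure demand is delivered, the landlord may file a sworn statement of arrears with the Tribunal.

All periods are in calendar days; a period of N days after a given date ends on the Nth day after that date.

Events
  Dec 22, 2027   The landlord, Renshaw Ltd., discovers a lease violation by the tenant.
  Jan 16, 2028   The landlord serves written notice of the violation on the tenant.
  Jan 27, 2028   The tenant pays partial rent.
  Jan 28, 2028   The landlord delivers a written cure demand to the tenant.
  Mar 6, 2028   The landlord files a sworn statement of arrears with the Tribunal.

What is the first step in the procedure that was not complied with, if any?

(1) due by Dec 22, 2027 + 16 days = Jan 7, 2028; not done until Jan 16, 2028, 9 days after the deadline.
That is the first point of non-compliance.

Step 1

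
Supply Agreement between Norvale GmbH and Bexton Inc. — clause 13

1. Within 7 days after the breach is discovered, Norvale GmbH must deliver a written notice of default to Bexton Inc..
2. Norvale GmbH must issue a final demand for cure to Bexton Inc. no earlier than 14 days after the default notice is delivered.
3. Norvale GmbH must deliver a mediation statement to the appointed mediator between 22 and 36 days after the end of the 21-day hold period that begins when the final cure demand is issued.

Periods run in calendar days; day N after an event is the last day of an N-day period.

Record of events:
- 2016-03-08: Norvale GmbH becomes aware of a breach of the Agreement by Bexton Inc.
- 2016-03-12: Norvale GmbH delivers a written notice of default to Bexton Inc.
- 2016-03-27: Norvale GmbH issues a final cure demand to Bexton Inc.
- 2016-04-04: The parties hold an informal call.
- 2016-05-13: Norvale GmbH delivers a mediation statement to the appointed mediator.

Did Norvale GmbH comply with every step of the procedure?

(1) due by 2016-03-08 + 7 days = 2016-03-15; done 2016-03-12 — timely.
(2) permitted from 2016-03-12 + 14 days = 2016-03-26 onward; done 2016-03-27 — permitted.
(3) the permitted window runs from 2016-04-17 + 22 = 2016-05-09 to 2016-04-17 + 36 = 2016-05-23; 2016-05-13 falls inside that range.

Yes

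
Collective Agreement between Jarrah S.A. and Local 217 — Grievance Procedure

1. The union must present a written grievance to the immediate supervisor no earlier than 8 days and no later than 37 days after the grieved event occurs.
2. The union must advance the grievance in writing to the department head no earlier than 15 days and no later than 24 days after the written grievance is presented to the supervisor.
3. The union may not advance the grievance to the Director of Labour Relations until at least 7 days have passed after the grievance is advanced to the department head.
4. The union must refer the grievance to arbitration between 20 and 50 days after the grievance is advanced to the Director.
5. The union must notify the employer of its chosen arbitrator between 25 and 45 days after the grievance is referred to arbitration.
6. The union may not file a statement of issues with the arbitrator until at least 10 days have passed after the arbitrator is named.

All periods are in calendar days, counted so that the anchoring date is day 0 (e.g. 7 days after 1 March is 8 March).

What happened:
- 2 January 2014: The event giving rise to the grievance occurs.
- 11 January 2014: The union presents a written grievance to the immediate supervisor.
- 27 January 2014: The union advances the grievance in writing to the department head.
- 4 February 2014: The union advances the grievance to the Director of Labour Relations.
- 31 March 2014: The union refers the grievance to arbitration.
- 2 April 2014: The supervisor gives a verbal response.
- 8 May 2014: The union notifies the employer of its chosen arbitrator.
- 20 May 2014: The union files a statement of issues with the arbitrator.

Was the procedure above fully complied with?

No

(1) the permitted window runs from 2 January 2014 + 8 = 10 January 2014 to 2 January 2014 + 37 = 8 February 2014; done 11 January 2014 — within the window.
(2) the permitted window runs from 11 January 2014 + 15 = 26 January 2014 to 11 January 2014 + 24 = 4 February 2014; done 27 January 2014 — within the window.
(3) permitted from 27 January 2014 + 7 days = 3 February 2014 onward; done 4 February 2014 — permitted.
(4) the permitted window runs from 4 February 2014 + 20 = 24 February 2014 to 4 February 2014 + 50 = 26 March 2014; done 31 March 2014 — 5 days after the window closed.
No need to go further; step 4 was not satisfied.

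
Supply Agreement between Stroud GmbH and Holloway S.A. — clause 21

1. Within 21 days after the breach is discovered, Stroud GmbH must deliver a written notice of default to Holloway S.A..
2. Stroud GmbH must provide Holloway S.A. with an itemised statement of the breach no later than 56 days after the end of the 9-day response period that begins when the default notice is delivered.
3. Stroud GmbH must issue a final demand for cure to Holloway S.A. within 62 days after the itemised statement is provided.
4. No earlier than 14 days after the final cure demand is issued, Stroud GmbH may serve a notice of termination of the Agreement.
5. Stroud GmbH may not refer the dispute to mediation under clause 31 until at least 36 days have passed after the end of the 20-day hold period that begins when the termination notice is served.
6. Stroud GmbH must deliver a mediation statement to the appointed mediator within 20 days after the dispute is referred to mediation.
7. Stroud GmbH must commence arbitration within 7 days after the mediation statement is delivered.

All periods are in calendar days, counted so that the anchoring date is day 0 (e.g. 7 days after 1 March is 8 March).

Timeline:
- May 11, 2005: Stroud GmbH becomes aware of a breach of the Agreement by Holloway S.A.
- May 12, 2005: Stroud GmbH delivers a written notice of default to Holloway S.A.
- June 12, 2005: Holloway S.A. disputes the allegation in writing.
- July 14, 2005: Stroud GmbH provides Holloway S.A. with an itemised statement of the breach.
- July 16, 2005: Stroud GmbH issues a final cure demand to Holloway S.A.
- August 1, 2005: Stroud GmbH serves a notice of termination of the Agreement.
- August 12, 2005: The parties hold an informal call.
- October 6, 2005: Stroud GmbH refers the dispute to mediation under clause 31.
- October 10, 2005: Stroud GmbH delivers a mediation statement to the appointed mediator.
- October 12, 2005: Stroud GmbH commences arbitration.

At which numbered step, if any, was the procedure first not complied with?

None — every step was satisfied

Step 1: 21 days after May 11, 2005 (when the breach is discovered) is June 1, 2005; done May 12, 2005 — timely.
Step 2: 56 days after May 21, 2005 (end of the 9-day response period, which began when the default notice is delivered on May 12, 2005) is July 16, 2005; July 14, 2005 is within that limit.
Step 3: 62 days after July 14, 2005 (when the itemised statement is provided) is September 14, 2005; completed July 16, 2005, before the deadline.
Step 4: the earliest permitted date is 14 days after July 16, 2005 (when the final cure demand is issued), i.e. July 30, 2005; done August 1, 2005 — permitted.
Step 5: the earliest permitted date is 36 days after August 21, 2005 (end of the 20-day hold period, which began when the termination notice is served on August 1, 2005), i.e. September 26, 2005; done October 6, 2005, after the minimum wait.
Step 6: 20 days after October 6, 2005 (when the dispute is referred to mediation) is October 26, 2005; October 10, 2005 is within that limit.
Step 7: 7 days after October 10, 2005 (when the mediation statement is delivered) is October 17, 2005; completed October 12, 2005, before the deadline.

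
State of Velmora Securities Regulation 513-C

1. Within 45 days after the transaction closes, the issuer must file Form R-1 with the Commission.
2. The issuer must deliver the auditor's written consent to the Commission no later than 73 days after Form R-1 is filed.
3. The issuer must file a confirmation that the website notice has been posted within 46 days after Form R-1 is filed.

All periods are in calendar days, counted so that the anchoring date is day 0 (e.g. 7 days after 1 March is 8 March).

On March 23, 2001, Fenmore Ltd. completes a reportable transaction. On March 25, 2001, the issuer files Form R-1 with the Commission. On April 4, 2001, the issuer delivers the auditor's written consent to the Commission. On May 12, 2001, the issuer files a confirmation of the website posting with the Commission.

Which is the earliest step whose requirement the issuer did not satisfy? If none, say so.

Step 1 — counting 45 days from March 23, 2001 (when the transaction closes) gives a deadline of May 7, 2001; completed March 25, 2001, before the deadline.
Step 2 — counting 73 days from March 25, 2001 (when Form R-1 is filed) gives a deadline of June 6, 2001; completed April 4, 2001, before the deadline.
Step 3 — counting 46 days from March 25, 2001 (when Form R-1 is filed) gives a deadline of May 10, 2001; May 12, 2001 misses that deadline by 2 days.

Step 3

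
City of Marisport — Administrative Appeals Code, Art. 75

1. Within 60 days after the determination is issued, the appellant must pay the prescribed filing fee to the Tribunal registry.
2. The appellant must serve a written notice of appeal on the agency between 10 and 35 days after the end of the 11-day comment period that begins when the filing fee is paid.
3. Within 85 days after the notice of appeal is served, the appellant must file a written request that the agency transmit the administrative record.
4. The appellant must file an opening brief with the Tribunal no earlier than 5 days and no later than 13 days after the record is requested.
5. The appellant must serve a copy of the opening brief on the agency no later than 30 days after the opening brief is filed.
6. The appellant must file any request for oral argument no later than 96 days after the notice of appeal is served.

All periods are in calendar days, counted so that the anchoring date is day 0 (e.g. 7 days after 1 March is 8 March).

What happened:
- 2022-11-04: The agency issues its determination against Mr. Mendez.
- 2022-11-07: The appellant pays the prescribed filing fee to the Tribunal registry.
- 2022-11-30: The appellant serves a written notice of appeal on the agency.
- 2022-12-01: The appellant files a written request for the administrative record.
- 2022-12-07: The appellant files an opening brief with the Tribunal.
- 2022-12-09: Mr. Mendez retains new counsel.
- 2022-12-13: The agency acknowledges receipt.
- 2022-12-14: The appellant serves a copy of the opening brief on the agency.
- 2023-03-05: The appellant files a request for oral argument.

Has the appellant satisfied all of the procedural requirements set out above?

Yes

Step 1 — counting 60 days from 2022-11-04 (when the determination is issued) gives a deadline of 2023-01-03; done 2022-11-07 — timely.
Step 2 — 10 and 35 days from 2022-11-18 (end of the 11-day comment period, which began when the filing fee is paid on 2022-11-07) are 2022-11-28 and 2022-12-23 respectively; done 2022-11-30, which is between those dates.
Step 3 — counting 85 days from 2022-11-30 (when the notice of appeal is served) gives a deadline of 2023-02-23; completed 2022-12-01, before the deadline.
Step 4 — 5 and 13 days from 2022-12-01 (when the record is requested) are 2022-12-06 and 2022-12-14 respectively; done 2022-12-07, which is between those dates.
Step 5 — counting 30 days from 2022-12-07 (when the opening brief is filed) gives a deadline of 2023-01-06; 2022-12-14 is within that limit.
Step 6 — counting 96 days from 2022-11-30 (when the notice of appeal is served) gives a deadline of 2023-03-06; completed 2023-03-05, before the deadline.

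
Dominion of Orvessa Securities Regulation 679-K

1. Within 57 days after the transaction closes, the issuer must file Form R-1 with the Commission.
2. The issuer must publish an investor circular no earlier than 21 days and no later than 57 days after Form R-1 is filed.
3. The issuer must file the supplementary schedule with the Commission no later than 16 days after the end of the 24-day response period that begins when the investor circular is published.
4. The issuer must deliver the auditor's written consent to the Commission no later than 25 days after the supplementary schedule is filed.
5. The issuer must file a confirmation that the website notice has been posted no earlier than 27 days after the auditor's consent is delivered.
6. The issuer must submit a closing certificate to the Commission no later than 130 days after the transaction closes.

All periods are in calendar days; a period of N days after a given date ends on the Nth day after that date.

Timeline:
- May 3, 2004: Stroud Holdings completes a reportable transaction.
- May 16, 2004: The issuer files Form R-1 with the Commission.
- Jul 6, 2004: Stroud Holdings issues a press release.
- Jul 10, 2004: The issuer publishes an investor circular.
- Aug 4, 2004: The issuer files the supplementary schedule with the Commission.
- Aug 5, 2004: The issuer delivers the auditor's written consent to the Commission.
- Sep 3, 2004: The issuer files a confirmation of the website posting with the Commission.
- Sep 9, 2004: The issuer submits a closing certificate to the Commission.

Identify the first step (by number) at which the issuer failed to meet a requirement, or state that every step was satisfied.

None — every step was satisfied

(1) due by May 3, 2004 + 57 days = Jun 29, 2004; completed May 16, 2004, before the deadline.
(2) the permitted window runs from May 16, 2004 + 21 = Jun 6, 2004 to May 16, 2004 + 57 = Jul 12, 2004; done Jul 10, 2004, which is between those dates.
(3) due by Aug 3, 2004 + 16 days = Aug 19, 2004; done Aug 4, 2004 — timely.
(4) due by Aug 4, 2004 + 25 days = Aug 29, 2004; done Aug 5, 2004 — timely.
(5) permitted from Aug 5, 2004 + 27 days = Sep 1, 2004 onward; done Sep 3, 2004, after the minimum wait.
(6) due by May 3, 2004 + 130 days = Sep 10, 2004; Sep 9, 2004 is within that limit.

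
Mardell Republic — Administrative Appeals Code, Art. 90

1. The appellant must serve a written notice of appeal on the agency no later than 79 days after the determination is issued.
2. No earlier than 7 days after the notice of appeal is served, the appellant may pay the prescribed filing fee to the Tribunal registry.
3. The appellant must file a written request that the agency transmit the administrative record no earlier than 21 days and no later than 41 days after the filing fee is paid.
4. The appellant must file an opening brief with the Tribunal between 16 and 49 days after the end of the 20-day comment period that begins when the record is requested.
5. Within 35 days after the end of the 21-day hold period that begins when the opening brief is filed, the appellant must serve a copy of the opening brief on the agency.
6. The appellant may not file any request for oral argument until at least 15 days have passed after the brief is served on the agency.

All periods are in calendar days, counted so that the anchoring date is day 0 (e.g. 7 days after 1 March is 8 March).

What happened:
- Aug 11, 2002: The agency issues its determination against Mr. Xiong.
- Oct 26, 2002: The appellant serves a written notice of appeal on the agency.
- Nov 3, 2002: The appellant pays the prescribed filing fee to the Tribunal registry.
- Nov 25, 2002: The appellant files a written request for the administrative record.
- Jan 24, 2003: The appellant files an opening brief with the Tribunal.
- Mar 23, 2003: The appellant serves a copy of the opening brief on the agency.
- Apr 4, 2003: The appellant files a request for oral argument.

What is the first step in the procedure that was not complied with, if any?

Step 5

(1) due by Aug 11, 2002 + 79 days = Oct 29, 2002; completed Oct 26, 2002, before the deadline.
(2) permitted from Oct 26, 2002 + 7 days = Nov 2, 2002 onward; Nov 3, 2002 is on or after that date.
(3) the permitted window runs from Nov 3, 2002 + 21 = Nov 24, 2002 to Nov 3, 2002 + 41 = Dec 14, 2002; Nov 25, 2002 falls inside that range.
(4) the permitted window runs from Dec 15, 2002 + 16 = Dec 31, 2002 to Dec 15, 2002 + 49 = Feb 2, 2003; done Jan 24, 2003, which is between those dates.
(5) due by Feb 14, 2003 + 35 days = Mar 21, 2003; done Mar 23, 2003 — 2 days late.
The analysis stops there.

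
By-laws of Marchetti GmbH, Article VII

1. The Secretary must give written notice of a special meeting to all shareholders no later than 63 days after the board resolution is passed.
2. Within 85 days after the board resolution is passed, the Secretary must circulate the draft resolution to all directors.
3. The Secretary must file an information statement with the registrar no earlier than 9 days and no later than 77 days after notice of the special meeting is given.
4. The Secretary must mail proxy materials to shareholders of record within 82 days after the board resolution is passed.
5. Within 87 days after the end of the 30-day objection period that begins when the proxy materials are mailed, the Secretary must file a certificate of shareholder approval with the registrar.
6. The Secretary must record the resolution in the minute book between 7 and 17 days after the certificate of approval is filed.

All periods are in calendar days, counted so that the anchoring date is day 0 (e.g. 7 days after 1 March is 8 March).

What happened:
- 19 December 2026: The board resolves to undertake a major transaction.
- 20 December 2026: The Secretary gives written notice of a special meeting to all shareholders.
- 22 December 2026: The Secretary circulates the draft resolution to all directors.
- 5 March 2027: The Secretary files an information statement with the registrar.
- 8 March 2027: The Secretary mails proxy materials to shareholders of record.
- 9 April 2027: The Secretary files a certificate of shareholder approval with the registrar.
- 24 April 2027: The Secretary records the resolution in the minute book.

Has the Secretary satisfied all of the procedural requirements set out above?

Yes

(1) due by 19 December 2026 + 63 days = 20 February 2027; 20 December 2026 is within that limit.
(2) due by 19 December 2026 + 85 days = 14 March 2027; done 22 December 2026 — timely.
(3) the permitted window runs from 20 December 2026 + 9 = 29 December 2026 to 20 December 2026 + 77 = 7 March 2027; done 5 March 2027 — within the window.
(4) due by 19 December 2026 + 82 days = 11 March 2027; done 8 March 2027 — timely.
(5) due by 7 April 2027 + 87 days = 3 July 2027; done 9 April 2027 — timely.
(6) the permitted window runs from 9 April 2027 + 7 = 16 April 2027 to 9 April 2027 + 17 = 26 April 2027; 24 April 2027 falls inside that range.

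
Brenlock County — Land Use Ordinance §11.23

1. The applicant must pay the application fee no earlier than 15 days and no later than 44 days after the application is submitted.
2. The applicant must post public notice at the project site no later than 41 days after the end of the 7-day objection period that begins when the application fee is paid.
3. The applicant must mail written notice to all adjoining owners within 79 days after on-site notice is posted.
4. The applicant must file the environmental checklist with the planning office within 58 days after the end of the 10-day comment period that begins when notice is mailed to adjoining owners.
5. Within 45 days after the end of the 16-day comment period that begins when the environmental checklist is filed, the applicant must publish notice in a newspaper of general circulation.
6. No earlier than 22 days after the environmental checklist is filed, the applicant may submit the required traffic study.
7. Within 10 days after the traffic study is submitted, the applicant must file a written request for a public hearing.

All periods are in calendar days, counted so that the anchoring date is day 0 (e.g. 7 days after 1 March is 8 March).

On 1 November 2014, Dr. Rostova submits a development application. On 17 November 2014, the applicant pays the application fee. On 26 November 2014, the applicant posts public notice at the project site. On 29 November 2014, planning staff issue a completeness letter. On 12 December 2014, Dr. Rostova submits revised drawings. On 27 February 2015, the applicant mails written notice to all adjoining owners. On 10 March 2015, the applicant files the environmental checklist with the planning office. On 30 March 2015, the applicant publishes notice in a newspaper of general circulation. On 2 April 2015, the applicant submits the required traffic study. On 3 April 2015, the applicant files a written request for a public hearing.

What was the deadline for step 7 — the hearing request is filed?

12 April 2015

Step 7 runs from 2 April 2015, when the traffic study is submitted. 10 days after 2 April 2015 is 12 April 2015.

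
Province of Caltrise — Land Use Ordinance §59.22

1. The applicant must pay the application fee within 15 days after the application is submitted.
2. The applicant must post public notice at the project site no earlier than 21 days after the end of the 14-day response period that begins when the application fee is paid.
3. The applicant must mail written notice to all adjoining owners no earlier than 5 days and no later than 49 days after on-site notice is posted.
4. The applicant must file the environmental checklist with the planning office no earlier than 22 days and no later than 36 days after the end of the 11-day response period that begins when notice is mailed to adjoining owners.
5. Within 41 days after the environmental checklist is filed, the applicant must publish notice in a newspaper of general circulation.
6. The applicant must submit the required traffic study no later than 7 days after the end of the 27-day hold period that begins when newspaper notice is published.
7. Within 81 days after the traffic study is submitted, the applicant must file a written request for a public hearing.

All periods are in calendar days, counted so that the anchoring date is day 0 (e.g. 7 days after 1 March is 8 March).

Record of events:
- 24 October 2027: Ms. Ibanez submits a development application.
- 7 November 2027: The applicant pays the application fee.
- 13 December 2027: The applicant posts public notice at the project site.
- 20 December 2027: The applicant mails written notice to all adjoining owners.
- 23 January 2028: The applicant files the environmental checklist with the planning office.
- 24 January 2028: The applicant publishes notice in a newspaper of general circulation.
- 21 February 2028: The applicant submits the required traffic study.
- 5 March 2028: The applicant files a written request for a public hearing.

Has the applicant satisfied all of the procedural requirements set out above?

Yes

Step 1: 15 days after 24 October 2027 (when the application is submitted) is 8 November 2027; completed 7 November 2027, before the deadline.
Step 2: the earliest permitted date is 21 days after 21 November 2027 (end of the 14-day response period, which began when the application fee is paid on 7 November 2027), i.e. 12 December 2027; done 13 December 2027 — permitted.
Step 3: the window is 5–49 days after 13 December 2027 (when on-site notice is posted), so 18 December 2027 through 31 January 2028; done 20 December 2027 — within the window.
Step 4: the window is 22–36 days after 31 December 2027 (end of the 11-day response period, which began when notice is mailed to adjoining owners on 20 December 2027), so 22 January 2028 through 5 February 2028; 23 January 2028 falls inside that range.
Step 5: 41 days after 23 January 2028 (when the environmental checklist is filed) is 4 March 2028; 24 January 2028 is within that limit.
Step 6: 7 days after 20 February 2028 (end of the 27-day hold period, which began when newspaper notice is published on 24 January 2028) is 27 February 2028; completed 21 February 2028, before the deadline.
Step 7: 81 days after 21 February 2028 (when the traffic study is submitted) is 12 May 2028; completed 5 March 2028, before the deadline.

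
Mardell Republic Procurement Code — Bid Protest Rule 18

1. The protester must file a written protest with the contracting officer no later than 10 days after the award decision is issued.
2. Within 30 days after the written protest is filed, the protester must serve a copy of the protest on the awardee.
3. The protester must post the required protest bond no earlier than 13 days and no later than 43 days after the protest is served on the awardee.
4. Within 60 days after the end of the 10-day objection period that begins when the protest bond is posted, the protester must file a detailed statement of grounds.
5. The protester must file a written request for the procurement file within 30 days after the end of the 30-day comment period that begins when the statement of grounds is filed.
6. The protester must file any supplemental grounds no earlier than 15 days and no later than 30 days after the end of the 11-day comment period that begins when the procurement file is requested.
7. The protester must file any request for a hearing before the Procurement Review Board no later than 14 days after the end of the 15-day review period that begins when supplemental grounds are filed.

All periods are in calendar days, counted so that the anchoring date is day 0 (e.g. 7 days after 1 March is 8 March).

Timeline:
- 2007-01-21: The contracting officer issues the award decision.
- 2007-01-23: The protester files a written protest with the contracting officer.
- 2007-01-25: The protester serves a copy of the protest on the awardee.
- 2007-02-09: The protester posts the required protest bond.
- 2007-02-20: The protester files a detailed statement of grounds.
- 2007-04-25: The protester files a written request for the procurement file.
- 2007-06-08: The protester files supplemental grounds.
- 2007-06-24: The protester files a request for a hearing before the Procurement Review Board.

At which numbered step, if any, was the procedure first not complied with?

Step 5

Step 1 — counting 10 days from 2007-01-21 (when the award decision is issued) gives a deadline of 2007-01-31; completed 2007-01-23, before the deadline.
Step 2 — counting 30 days from 2007-01-23 (when the written protest is filed) gives a deadline of 2007-02-22; done 2007-01-25 — timely.
Step 3 — 13 and 43 days from 2007-01-25 (when the protest is served on the awardee) are 2007-02-07 and 2007-03-09 respectively; done 2007-02-09 — within the window.
Step 4 — counting 60 days from 2007-02-19 (end of the 10-day objection period, which began when the protest bond is posted on 2007-02-09) gives a deadline of 2007-04-20; 2007-02-20 is within that limit.
Step 5 — counting 30 days from 2007-03-22 (end of the 30-day comment period, which began when the statement of grounds is filed on 2007-02-20) gives a deadline of 2007-04-21; not done until 2007-04-25, 4 days after the deadline.
The procedure was therefore not followed at step 5.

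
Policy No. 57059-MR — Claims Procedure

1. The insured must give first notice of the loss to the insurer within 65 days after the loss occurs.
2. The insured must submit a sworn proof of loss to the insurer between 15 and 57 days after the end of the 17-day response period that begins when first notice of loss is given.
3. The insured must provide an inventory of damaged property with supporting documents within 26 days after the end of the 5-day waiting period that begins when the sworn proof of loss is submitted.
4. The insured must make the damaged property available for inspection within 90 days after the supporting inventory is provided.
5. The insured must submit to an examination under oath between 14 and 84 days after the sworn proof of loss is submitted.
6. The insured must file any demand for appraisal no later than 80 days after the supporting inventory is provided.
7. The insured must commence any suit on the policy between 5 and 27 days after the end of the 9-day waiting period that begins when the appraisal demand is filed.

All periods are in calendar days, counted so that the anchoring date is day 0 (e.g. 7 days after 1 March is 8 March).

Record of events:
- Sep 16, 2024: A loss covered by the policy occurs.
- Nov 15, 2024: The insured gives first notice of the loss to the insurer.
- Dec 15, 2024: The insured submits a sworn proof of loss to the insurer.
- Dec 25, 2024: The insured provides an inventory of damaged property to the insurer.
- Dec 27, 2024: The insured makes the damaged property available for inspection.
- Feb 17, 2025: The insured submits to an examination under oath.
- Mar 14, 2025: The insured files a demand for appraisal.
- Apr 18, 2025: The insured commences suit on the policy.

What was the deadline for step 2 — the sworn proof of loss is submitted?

Jan 28, 2025

First notice of loss is given on Nov 15, 2024; the 17-day response period therefore ends Dec 2, 2024, and step 2 runs from that date. The window is 15–57 days after Dec 2, 2024; it closes on Jan 28, 2025.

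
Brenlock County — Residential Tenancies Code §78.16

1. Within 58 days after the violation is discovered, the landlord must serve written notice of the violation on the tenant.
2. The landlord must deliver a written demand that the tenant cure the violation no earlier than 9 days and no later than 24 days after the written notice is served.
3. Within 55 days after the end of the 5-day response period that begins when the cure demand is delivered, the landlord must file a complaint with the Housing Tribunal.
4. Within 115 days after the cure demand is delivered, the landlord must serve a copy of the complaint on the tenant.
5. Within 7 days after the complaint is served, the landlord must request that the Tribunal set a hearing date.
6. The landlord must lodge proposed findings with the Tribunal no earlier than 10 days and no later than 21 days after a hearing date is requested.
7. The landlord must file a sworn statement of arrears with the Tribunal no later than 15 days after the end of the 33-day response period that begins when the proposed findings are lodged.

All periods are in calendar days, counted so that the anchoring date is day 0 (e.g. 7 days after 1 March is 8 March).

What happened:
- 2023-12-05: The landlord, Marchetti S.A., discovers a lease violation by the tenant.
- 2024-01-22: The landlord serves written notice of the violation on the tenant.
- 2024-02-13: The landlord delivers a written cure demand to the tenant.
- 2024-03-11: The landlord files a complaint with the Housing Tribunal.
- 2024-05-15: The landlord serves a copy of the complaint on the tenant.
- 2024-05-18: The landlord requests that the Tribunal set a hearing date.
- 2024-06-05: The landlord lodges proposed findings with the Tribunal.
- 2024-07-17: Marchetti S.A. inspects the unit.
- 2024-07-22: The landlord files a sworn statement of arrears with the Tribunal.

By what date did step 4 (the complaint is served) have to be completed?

Step 4 runs from 2024-02-13, when the cure demand is delivered. 115 days after 2024-02-13 is 2024-06-07.

2024-06-07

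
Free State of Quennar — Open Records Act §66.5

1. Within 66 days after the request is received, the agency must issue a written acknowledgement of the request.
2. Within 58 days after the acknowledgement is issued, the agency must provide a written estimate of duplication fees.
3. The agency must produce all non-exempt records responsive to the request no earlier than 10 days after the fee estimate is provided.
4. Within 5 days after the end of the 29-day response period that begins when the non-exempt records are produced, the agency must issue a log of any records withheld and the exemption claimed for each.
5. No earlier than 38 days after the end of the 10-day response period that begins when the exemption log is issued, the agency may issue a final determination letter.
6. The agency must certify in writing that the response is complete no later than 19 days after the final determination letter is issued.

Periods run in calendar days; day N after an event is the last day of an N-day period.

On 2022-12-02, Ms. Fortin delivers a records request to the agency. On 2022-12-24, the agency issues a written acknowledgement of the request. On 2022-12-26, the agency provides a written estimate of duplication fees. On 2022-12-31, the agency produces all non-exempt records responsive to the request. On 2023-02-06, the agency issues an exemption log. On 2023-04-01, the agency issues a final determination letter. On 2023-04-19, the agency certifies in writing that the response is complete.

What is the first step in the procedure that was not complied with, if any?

(1) due by 2022-12-02 + 66 days = 2023-02-06; completed 2022-12-24, before the deadline.
(2) due by 2022-12-24 + 58 days = 2023-02-20; done 2022-12-26 — timely.
(3) permitted from 2022-12-26 + 10 days = 2023-01-05 onward; acted on 2022-12-31, 5 days prematurely.
The procedure was therefore not followed at step 3.

Step 3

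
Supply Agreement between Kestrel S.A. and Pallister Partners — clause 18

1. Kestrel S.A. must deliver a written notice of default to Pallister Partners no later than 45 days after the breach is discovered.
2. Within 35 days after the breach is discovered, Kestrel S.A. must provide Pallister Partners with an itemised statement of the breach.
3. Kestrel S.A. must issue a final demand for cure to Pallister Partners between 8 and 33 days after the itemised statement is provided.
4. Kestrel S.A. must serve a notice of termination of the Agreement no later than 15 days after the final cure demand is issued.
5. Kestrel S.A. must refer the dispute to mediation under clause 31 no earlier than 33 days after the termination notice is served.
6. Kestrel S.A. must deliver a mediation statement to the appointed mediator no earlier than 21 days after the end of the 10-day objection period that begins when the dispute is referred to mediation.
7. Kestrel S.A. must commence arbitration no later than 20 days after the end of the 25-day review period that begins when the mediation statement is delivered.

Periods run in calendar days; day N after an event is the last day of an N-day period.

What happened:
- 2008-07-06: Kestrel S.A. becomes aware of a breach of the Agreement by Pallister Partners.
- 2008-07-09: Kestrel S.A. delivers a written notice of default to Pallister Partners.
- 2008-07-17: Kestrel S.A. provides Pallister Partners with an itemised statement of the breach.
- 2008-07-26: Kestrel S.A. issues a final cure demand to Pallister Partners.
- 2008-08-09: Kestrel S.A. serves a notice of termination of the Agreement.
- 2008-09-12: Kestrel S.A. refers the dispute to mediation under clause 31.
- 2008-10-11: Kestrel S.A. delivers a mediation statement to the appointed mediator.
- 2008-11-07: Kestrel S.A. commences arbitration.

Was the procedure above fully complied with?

Step 1 — counting 45 days from 2008-07-06 (when the breach is discovered) gives a deadline of 2008-08-20; done 2008-07-09 — timely.
Step 2 — counting 35 days from 2008-07-06 (when the breach is discovered) gives a deadline of 2008-08-10; completed 2008-07-17, before the deadline.
Step 3 — 8 and 33 days from 2008-07-17 (when the itemised statement is provided) are 2008-07-25 and 2008-08-19 respectively; done 2008-07-26 — within the window.
Step 4 — counting 15 days from 2008-07-26 (when the final cure demand is issued) gives a deadline of 2008-08-10; 2008-08-09 is within that limit.
Step 5 — must wait 33 days from 2008-08-09 (when the termination notice is served), so not before 2008-09-11; done 2008-09-12 — permitted.
Step 6 — must wait 21 days from 2008-09-22 (end of the 10-day objection period, which began when the dispute is referred to mediation on 2008-09-12), so not before 2008-10-13; acted on 2008-10-11, 2 days prematurely.
That is the first point of non-compliance.

No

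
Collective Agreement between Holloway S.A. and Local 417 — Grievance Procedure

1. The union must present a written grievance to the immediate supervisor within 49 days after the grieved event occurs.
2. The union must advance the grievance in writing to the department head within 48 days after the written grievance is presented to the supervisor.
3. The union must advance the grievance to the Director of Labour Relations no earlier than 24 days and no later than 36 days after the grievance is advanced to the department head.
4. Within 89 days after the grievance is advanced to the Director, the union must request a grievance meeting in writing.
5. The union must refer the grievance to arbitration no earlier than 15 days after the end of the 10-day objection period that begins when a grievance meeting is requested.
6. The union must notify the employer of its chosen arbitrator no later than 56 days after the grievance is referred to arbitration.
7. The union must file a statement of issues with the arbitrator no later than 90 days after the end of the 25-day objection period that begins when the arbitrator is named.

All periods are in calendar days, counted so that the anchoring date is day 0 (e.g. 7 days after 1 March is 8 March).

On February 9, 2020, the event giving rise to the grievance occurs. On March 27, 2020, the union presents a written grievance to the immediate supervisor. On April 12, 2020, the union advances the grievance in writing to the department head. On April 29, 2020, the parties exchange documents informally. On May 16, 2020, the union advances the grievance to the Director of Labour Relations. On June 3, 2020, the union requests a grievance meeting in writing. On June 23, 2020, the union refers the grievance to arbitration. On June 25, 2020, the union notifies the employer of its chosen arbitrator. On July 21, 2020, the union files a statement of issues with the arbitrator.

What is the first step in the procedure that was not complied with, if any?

Step 1 — counting 49 days from February 9, 2020 (when the grieved event occurs) gives a deadline of March 29, 2020; completed March 27, 2020, before the deadline.
Step 2 — counting 48 days from March 27, 2020 (when the written grievance is presented to the supervisor) gives a deadline of May 14, 2020; completed April 12, 2020, before the deadline.
Step 3 — 24 and 36 days from April 12, 2020 (when the grievance is advanced to the department head) are May 6, 2020 and May 18, 2020 respectively; done May 16, 2020, which is between those dates.
Step 4 — counting 89 days from May 16, 2020 (when the grievance is advanced to the Director) gives a deadline of August 13, 2020; completed June 3, 2020, before the deadline.
Step 5 — must wait 15 days from June 13, 2020 (end of the 10-day objection period, which began when a grievance meeting is requested on June 3, 2020), so not before June 28, 2020; June 23, 2020 is 5 days before the earliest permitted date.

Step 5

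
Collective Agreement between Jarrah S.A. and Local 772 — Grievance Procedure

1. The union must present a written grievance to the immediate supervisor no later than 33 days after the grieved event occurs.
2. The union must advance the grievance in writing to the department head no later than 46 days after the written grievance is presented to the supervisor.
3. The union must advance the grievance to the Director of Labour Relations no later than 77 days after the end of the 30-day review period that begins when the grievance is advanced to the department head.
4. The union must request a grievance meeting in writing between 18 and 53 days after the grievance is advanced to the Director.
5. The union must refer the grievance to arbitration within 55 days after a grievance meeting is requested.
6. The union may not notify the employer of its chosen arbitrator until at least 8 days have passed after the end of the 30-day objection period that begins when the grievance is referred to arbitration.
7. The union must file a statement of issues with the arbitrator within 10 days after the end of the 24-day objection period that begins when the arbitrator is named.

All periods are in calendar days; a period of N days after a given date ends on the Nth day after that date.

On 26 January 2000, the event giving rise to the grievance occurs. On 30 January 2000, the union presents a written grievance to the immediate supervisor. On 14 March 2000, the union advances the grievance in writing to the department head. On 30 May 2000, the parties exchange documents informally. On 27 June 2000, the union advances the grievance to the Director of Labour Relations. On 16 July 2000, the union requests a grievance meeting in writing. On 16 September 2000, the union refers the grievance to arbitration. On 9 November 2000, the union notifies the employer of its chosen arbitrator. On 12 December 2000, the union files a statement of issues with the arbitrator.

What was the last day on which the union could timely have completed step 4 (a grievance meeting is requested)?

Step 4 runs from 27 June 2000, when the grievance is advanced to the Director. The window is 18–53 days after 27 June 2000; it closes on 19 August 2000.

19 August 2000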